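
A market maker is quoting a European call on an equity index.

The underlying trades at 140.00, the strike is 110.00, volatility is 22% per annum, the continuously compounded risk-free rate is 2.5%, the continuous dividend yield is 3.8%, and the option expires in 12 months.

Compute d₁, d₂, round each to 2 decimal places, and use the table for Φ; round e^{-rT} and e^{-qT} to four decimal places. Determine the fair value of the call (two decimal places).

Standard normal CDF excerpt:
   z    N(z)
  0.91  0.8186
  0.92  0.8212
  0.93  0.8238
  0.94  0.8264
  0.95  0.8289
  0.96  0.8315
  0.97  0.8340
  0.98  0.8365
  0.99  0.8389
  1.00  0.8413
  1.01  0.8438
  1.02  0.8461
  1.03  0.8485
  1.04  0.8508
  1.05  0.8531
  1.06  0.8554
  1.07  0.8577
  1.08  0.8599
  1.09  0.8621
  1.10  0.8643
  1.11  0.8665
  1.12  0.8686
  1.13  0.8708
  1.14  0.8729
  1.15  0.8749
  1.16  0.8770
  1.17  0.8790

29.54

T = 1;  σ√T = 0.2200
ln(S/K) + (r − q + σ²/2)T = ln(140/110) + (0.025 − 0.038 + 0.22²/2)·1 = 0.2412 + 0.0112 = 0.2524
d₁ = 0.2524 / 0.2200 = 1.1471 ≈ 1.15
d₂ = d₁ − σ√T = 1.1471 − 0.2200 = 0.9271 ≈ 0.93
e^(−qT) = e^(−0.038·1) = 0.9627;  e^(−rT) = e^(−0.025·1) = 0.9753
C = 140·0.9627·N(1.15) − 110·0.9753·N(0.93) = 140·0.9627·0.8749 − 110·0.9753·0.8238 = 117.9173 − 88.3797 = 29.5375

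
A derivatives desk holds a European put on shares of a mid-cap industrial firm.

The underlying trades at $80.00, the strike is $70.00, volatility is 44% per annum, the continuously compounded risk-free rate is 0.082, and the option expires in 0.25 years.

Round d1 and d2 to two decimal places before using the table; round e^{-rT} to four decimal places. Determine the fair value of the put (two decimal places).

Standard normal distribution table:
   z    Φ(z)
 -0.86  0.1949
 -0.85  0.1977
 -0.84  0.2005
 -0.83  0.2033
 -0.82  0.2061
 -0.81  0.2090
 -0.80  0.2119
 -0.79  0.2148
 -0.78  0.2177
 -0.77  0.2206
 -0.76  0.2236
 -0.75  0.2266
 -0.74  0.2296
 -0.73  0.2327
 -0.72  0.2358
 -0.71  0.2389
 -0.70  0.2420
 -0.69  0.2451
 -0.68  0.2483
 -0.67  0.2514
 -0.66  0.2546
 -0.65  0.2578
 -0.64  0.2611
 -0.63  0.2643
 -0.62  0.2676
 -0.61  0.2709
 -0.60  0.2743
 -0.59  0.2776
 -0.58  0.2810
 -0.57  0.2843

σ√T = 0.44·√0.25 = 0.2200
d₁ = [ln(80/70) + (0.082 + ½·0.44²)·0.25] / (σ√T) = (0.1335 + 0.0447) / 0.2200 = 0.8101 ≈ 0.81
d₂ = 0.8101 − 0.2200 = 0.5901 ≈ 0.59
exp(−rT) = exp(−0.082·0.25) = 0.9797
P = 70·0.9797·N(-0.59) − 80·N(-0.81) = 70·0.9797·0.2776 − 80·0.2090 = 19.0375 − 16.7200 = 2.3175

$2.32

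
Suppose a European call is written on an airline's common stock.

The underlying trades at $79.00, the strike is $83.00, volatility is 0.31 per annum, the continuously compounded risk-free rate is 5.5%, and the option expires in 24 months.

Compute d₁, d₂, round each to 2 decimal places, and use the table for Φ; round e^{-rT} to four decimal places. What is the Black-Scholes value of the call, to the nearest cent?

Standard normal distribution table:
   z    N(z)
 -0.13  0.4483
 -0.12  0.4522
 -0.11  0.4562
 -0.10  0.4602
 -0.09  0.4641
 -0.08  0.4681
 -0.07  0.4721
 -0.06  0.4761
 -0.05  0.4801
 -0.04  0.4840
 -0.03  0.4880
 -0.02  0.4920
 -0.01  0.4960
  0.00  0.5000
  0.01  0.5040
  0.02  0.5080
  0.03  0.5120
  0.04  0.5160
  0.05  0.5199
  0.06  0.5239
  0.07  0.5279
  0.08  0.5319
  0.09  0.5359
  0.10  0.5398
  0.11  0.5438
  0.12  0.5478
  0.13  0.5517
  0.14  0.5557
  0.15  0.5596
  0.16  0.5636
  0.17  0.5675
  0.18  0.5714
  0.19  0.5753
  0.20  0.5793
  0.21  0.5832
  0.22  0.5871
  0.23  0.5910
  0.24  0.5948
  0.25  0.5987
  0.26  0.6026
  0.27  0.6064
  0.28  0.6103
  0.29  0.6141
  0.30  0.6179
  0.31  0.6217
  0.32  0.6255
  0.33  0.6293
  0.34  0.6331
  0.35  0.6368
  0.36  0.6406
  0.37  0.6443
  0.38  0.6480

σ√T = 0.31·√2 = 0.4384
d₁ = [ln(79/83) + (0.055 + ½·0.31²)·2] / (σ√T) = (-0.0494 + 0.2061) / 0.4384 = 0.3574 which rounds to 0.36
d₂ = 0.3574 − 0.4384 = -0.0810 which rounds to -0.08
exp(−rT) = exp(−0.055·2) = 0.8958
C = 79·N(0.36) − 83·0.8958·N(-0.08) = 79·0.6406 − 83·0.8958·0.4681 = 50.6074 − 34.8039 = 15.8035

$15.80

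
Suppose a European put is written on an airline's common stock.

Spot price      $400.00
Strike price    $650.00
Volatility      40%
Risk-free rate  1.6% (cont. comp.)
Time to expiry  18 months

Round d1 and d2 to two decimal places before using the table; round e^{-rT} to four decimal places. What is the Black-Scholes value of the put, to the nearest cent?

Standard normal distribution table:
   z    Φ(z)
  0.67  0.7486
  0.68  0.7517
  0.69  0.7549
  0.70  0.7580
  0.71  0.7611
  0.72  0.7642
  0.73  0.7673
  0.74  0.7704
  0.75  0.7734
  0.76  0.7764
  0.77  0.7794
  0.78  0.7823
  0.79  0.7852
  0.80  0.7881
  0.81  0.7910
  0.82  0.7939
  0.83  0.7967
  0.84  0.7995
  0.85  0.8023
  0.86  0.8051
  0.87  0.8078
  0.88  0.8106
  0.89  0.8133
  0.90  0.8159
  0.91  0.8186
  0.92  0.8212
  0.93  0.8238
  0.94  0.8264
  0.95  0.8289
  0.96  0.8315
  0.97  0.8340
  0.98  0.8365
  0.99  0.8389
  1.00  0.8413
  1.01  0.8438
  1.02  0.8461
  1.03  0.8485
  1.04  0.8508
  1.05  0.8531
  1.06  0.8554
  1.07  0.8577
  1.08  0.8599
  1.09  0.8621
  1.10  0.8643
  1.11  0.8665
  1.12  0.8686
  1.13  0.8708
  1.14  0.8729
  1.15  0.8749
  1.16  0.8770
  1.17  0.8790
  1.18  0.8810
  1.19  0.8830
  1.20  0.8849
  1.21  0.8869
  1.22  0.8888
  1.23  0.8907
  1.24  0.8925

$257.15

σ√T = 0.4 × 1.2247 = 0.4899
d₁ = [ln(400/650) + (0.016 + ½·0.4²)·1.5] / (σ√T) = (-0.4855 + 0.1440) / 0.4899 = -0.6971 → -0.70
d₂ = -0.6971 − 0.4899 = -1.1870 → -1.19
e^(−rT) = e^(−0.016·1.5) = 0.9763
N(−d₂) = N(1.19) = 0.8830;  N(−d₁) = N(0.70) = 0.7580
P = 650·0.9763·0.8830 − 400·0.7580 = 560.3474 − 303.2000 = 257.1474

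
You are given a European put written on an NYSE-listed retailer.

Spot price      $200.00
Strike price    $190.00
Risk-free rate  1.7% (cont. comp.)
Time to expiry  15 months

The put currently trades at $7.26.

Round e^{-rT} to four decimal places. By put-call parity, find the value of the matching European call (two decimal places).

$21.25

e^(−rT) = e^(−0.017·1.25) = 0.9790
Put-call parity: C − P = S − K·e^(−rT) = 200 − 190·0.9790 = 200 − 186.0100 = 13.9900
C = P + (C − P) = 7.26 + (13.9900) = 21.2500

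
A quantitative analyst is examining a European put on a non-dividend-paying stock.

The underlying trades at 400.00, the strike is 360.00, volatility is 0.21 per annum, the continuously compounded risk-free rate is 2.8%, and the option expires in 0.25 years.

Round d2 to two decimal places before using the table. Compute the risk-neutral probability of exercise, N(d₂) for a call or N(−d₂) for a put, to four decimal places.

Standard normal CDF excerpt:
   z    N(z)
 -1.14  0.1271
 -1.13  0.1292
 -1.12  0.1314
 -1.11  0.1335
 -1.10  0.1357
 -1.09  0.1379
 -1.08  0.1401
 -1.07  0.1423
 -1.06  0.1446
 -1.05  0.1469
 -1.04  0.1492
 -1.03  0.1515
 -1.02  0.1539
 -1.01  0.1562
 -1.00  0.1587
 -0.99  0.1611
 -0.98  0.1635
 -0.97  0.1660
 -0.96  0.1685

σ√T = 0.21·√0.25 = 0.1050
d₁ = [ln(400/360) + (0.028 + ½·0.21²)·0.25] / (σ√T) = (0.1054 + 0.0125) / 0.1050 = 1.1226 ≈ 1.12
d₂ = 1.1226 − 0.1050 = 1.0176 ≈ 1.02
Pr(exercise) under Q = N(−d₂) = N(-1.02) = 0.1539

0.1539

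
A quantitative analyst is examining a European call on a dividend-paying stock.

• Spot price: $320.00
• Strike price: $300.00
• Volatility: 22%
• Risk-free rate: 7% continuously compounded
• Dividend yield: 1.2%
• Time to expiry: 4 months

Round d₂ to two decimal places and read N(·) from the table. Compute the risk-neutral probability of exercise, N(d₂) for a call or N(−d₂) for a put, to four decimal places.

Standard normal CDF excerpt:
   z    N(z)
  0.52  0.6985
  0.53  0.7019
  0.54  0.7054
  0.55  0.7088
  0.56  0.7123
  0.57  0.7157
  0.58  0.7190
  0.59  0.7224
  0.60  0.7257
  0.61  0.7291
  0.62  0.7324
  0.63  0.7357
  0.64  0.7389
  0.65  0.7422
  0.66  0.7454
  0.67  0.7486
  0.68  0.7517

0.7257

σ√T = 0.22·√0.3333 = 0.1270
d₁ = [ln(320/300) + (0.07 − 0.012 + 0.22²/2)·0.3333] / 0.1270 = [0.0645 + 0.0274] / 0.1270 = 0.7238 ≈ 0.72
d₂ = d₁ − σ√T = 0.7238 − 0.1270 = 0.5968 ≈ 0.60
Pr(exercise) under Q = N(d₂) = 0.7257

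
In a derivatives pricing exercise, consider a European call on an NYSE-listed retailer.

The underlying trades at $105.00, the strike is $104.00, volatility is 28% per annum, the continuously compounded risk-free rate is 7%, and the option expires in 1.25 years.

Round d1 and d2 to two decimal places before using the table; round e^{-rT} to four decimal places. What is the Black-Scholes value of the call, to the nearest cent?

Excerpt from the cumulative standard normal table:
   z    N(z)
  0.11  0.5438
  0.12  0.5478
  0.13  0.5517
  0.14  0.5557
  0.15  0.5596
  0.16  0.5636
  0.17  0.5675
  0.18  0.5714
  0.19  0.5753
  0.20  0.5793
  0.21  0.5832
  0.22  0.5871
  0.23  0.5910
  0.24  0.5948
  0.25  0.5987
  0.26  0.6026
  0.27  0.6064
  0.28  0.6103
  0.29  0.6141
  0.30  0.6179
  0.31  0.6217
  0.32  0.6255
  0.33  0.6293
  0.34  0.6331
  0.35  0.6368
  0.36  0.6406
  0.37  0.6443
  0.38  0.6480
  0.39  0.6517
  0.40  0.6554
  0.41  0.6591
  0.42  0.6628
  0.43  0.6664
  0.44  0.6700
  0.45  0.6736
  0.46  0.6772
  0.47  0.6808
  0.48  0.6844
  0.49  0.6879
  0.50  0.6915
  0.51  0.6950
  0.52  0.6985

$18.16

σ√T = 0.28·√1.25 = 0.3130
ln(S/K) + (r + σ²/2)T = ln(105/104) + (0.07 + 0.28²/2)·1.25 = 0.0096 + 0.1365 = 0.1461
d₁ = 0.1461 / 0.3130 = 0.4666 ≈ 0.47
d₂ = d₁ − σ√T = 0.4666 − 0.3130 = 0.1536 ≈ 0.15
e^(−rT) = e^(−0.07·1.25) = 0.9162
C = 105·N(0.47) − 104·0.9162·N(0.15) = 105·0.6808 − 104·0.9162·0.5596 = 71.4840 − 53.3214 = 18.1626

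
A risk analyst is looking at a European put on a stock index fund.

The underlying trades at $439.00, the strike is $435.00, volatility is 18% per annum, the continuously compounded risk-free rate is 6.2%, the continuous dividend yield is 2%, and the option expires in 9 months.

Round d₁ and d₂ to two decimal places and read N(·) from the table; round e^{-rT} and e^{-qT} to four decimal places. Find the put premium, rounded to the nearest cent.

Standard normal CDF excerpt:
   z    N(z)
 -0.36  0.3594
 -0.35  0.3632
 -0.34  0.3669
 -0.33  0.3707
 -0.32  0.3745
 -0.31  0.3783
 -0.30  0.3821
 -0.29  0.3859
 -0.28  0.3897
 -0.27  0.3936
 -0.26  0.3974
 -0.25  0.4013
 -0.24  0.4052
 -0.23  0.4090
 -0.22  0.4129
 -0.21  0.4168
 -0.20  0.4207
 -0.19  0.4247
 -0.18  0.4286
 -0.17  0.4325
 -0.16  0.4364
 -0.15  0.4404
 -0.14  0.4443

T = 0.75;  σ√T = 0.1559
d₁ = [ln(439/435) + (0.062 − 0.02 + 0.18²/2)·0.75] / 0.1559 = [0.0092 + 0.0436] / 0.1559 = 0.3387 → 0.34
d₂ = d₁ − σ√T = 0.3387 − 0.1559 = 0.1828 → 0.18
exp(−qT) = exp(−0.02·0.75) = 0.9851;  exp(−rT) = exp(−0.062·0.75) = 0.9546
P = 435·0.9546·N(-0.18) − 439·0.9851·N(-0.34) = 435·0.9546·0.4286 − 439·0.9851·0.3669 = 177.9766 − 158.6692 = 19.3074

$19.31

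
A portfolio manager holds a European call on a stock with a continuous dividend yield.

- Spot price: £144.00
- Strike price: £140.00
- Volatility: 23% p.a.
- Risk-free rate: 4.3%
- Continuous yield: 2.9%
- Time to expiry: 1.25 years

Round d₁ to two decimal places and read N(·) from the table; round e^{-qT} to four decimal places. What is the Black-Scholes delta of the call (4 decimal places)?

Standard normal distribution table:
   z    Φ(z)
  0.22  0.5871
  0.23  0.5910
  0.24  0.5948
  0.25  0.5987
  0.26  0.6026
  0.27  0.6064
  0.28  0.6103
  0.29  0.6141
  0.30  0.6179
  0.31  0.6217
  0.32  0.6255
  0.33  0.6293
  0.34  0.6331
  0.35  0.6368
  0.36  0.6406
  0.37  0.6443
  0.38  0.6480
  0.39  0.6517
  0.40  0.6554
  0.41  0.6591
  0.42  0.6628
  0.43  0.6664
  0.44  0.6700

σ√T = 0.23 × 1.1180 = 0.2571
ln(S/K) + (r − q + σ²/2)T = ln(144/140) + (0.043 − 0.029 + 0.23²/2)·1.25 = 0.0282 + 0.0506 = 0.0787
d₁ = 0.0787 / 0.2571 = 0.3062 ≈ 0.31
N(d₁) = N(0.31) = 0.6217
Δ_call = e^(−qT)·N(d₁) = 0.9644·0.6217 = 0.5996

0.5996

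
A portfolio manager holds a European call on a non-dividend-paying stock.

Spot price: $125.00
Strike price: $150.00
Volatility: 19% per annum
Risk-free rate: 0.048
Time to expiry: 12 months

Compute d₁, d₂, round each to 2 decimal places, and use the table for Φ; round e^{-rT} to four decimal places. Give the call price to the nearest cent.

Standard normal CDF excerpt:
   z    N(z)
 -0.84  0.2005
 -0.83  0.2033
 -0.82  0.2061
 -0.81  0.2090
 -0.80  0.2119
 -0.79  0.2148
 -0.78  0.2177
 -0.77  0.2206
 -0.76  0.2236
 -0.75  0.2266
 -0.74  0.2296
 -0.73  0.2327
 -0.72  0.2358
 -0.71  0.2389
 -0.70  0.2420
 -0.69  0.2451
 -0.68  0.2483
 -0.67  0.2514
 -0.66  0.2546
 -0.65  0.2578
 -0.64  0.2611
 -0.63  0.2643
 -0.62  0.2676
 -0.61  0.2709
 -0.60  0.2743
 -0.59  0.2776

σ√T = 0.19 × 1.0000 = 0.1900
d₁ = [ln(125/150) + (0.048 + 0.19²/2)·1] / 0.1900 = [-0.1823 + 0.0660] / 0.1900 = -0.6120 ⇒ -0.61
d₂ = d₁ − σ√T = -0.6120 − 0.1900 = -0.8020 ⇒ -0.80
exp(−rT) = exp(−0.048·1) = 0.9531
N(d₁) = N(-0.61) = 0.2709;  N(d₂) = N(-0.80) = 0.2119
C = 125·0.2709 − 150·0.9531·0.2119 = 33.8625 − 30.2943 = 3.5682

$3.57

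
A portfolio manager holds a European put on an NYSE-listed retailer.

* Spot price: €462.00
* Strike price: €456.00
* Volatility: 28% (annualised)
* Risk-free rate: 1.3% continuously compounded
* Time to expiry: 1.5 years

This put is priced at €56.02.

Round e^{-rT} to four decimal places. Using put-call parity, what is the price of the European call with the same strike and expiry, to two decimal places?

€70.82

exp(−rT) = exp(−0.013·1.5) = 0.9807
Put-call parity: C − P = S − K·e^(−rT) = 462 − 456·0.9807 = 462 − 447.1992 = 14.8008
C = P + (C − P) = 56.02 + (14.8008) = 70.8208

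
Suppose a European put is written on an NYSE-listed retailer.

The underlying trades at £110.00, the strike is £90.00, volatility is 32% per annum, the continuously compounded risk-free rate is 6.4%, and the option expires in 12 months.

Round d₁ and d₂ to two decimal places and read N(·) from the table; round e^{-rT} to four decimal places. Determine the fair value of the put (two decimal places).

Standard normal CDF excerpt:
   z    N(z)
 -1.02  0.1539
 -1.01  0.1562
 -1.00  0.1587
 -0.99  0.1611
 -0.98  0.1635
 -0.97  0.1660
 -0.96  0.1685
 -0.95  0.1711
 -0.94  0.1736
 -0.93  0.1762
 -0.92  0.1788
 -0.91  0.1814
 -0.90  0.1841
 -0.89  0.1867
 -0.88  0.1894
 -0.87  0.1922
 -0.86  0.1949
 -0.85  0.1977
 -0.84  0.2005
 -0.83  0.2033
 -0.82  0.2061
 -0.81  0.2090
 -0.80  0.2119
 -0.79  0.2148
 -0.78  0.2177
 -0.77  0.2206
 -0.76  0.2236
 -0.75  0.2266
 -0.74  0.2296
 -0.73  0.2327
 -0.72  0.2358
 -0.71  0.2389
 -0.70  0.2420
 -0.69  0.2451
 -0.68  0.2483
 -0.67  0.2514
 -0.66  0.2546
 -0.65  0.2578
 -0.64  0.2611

£3.50

T = 1;  σ√T = 0.3200
ln(S/K) + (r + σ²/2)T = ln(110/90) + (0.064 + 0.32²/2)·1 = 0.2007 + 0.1152 = 0.3159
d₁ = 0.3159 / 0.3200 = 0.9871 → 0.99
d₂ = d₁ − σ√T = 0.9871 − 0.3200 = 0.6671 → 0.67
exp(−rT) = exp(−0.064·1) = 0.9380
N(−d₂) = N(-0.67) = 0.2514;  N(−d₁) = N(-0.99) = 0.1611
P = 90·0.9380·0.2514 − 110·0.1611 = 21.2232 − 17.7210 = 3.5022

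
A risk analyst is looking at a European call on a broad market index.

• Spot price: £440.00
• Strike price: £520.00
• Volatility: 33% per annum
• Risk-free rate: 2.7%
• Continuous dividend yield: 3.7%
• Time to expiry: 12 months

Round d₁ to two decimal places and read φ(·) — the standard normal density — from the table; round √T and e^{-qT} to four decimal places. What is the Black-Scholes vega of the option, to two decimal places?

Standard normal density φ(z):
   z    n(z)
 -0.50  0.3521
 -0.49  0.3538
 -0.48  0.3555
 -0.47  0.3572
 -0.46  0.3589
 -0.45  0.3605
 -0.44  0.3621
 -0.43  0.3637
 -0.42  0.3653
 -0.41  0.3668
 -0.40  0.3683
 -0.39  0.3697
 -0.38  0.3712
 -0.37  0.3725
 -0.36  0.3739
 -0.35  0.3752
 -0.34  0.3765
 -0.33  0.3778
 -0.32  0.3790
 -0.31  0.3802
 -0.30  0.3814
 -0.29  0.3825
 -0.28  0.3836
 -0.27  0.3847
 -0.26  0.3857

157.95

T = 1;  σ√T = 0.3300
d₁ = [ln(440/520) + (0.027 − 0.037 + 0.33²/2)·1] / 0.3300 = [-0.1671 + 0.0445] / 0.3300 = -0.3715 which rounds to -0.37
√T = √1 = 1.0000
φ(d₁) = φ(-0.37) = 0.3725
exp(−qT) = exp(−0.037·1) = 0.9637
vega = S·exp(−qT)·φ(d₁)·√T = 440·0.9637·0.3725·1.0000 = 157.9504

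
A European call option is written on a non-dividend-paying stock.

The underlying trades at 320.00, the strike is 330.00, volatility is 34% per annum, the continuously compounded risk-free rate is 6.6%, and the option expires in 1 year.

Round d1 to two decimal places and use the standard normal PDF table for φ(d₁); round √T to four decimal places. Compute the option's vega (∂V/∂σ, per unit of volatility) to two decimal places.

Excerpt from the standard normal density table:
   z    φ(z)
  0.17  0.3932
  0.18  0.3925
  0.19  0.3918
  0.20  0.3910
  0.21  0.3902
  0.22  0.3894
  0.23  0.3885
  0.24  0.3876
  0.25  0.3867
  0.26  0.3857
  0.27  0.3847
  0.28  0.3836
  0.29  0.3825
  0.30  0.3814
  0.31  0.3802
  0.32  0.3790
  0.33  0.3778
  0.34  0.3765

T = 1;  σ√T = 0.3400
d₁ = [ln(320/330) + (0.066 + ½·0.34²)·1] / (σ√T) = (-0.0308 + 0.1238) / 0.3400 = 0.2736 ⇒ 0.27
√T = √1 = 1.0000
φ(d₁) = φ(0.27) = 0.3847
vega = S·φ(d₁)·√T = 320·0.3847·1.0000 = 123.1040

123.10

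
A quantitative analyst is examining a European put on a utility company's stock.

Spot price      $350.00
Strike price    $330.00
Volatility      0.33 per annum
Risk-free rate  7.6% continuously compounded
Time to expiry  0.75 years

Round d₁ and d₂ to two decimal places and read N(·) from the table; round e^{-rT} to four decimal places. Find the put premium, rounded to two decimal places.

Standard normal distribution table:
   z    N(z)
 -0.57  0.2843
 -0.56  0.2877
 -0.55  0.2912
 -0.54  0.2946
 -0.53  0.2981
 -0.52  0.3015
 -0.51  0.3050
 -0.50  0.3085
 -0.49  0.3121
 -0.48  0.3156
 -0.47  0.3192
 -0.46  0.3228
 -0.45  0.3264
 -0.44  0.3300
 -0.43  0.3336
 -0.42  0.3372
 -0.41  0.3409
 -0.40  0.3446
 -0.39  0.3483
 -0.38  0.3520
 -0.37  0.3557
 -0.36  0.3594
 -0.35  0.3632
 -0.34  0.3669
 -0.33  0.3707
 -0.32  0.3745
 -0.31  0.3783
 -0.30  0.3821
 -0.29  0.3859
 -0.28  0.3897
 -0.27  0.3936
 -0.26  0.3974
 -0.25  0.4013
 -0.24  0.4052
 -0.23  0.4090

$21.96

σ√T = 0.33 × 0.8660 = 0.2858
d₁ = [ln(350/330) + (0.076 + 0.33²/2)·0.75] / 0.2858 = [0.0588 + 0.0978] / 0.2858 = 0.5482 ⇒ 0.55
d₂ = d₁ − σ√T = 0.5482 − 0.2858 = 0.2624 ⇒ 0.26
e^(−rT) = e^(−0.076·0.75) = 0.9446
P = 330·0.9446·N(-0.26) − 350·N(-0.55) = 330·0.9446·0.3974 − 350·0.2912 = 123.8767 − 101.9200 = 21.9567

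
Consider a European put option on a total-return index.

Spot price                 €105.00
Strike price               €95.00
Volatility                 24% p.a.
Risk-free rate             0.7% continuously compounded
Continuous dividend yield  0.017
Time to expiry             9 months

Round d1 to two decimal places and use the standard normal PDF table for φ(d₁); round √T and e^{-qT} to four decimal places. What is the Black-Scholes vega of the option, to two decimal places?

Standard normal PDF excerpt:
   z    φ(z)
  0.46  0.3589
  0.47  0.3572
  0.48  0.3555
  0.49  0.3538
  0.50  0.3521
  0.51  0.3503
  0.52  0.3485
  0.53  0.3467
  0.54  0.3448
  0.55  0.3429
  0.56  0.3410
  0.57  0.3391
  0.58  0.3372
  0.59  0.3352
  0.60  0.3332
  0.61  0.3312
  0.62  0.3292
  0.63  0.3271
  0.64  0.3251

σ√T = 0.24·√0.75 = 0.2078
ln(S/K) + (r − q + σ²/2)T = ln(105/95) + (0.007 − 0.017 + 0.24²/2)·0.75 = 0.1001 + 0.0141 = 0.1142
d₁ = 0.1142 / 0.2078 = 0.5494 which rounds to 0.55
√T = √0.75 = 0.8660
φ(d₁) = φ(0.55) = 0.3429
e^(−qT) = e^(−0.017·0.75) = 0.9873
vega = S·e^(−qT)·φ(d₁)·√T = 105·0.9873·0.3429·0.8660 = 30.7839

30.78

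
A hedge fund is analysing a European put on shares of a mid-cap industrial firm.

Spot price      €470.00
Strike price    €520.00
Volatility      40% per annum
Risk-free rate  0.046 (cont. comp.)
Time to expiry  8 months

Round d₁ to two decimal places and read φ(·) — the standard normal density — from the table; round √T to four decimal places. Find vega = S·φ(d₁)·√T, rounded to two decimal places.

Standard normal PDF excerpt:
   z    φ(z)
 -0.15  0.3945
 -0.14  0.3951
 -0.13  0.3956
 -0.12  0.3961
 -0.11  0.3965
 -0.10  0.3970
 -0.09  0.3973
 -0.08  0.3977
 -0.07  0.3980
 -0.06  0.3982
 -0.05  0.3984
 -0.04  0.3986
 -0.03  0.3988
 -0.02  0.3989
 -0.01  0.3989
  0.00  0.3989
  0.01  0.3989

152.89

T = 0.6667;  σ√T = 0.3266
d₁ = [ln(470/520) + (0.046 + 0.4²/2)·0.6667] / 0.3266 = [-0.1011 + 0.0840] / 0.3266 = -0.0523 ⇒ -0.05
√T = √0.6667 = 0.8165
φ(d₁) = φ(-0.05) = 0.3984
vega = S·φ(d₁)·√T = 470·0.3984·0.8165 = 152.8880
(The call has the same vega.)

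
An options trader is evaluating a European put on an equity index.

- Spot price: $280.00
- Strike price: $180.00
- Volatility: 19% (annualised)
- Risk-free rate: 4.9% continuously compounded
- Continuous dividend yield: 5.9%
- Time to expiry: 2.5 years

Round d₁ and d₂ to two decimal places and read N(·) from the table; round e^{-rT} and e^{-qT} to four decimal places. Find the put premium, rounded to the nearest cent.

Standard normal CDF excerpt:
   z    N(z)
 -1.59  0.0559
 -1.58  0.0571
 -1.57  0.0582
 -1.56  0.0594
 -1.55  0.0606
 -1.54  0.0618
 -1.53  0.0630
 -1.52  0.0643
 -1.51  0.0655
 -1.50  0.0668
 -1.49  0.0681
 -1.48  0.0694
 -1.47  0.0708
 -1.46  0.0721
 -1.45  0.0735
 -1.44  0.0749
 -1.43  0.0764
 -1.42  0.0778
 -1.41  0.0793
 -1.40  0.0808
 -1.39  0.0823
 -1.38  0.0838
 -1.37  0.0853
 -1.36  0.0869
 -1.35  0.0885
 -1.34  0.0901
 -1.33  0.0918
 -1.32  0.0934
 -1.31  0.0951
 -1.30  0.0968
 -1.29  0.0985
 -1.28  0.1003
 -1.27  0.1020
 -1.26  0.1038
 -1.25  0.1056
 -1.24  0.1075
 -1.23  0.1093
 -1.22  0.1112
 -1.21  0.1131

T = 2.5;  σ√T = 0.3004
d₁ = [ln(280/180) + (0.049 − 0.059 + 0.19²/2)·2.5] / 0.3004 = [0.4418 + 0.0201] / 0.3004 = 1.5377 which rounds to 1.54
d₂ = d₁ − σ√T = 1.5377 − 0.3004 = 1.2373 which rounds to 1.24
exp(−qT) = exp(−0.059·2.5) = 0.8629;  exp(−rT) = exp(−0.049·2.5) = 0.8847
N(−d₂) = N(-1.24) = 0.1075;  N(−d₁) = N(-1.54) = 0.0618
P = 180·0.8847·0.1075 − 280·0.8629·0.0618 = 17.1189 − 14.9316 = 2.1873

$2.19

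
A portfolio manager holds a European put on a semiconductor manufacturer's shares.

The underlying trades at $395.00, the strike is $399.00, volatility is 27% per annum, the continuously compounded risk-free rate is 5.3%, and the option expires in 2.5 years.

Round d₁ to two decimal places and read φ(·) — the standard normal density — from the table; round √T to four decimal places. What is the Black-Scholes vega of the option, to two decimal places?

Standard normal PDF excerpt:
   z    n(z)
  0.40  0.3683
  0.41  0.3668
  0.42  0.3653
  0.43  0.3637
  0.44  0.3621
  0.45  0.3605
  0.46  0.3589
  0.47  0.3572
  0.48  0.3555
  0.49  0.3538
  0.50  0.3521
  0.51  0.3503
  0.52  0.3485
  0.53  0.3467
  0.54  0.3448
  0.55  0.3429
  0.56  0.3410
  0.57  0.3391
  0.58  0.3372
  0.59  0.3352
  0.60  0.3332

219.90

σ√T = 0.27 × 1.5811 = 0.4269
d₁ = [ln(395/399) + (0.053 + ½·0.27²)·2.5] / (σ√T) = (-0.0101 + 0.2236) / 0.4269 = 0.5002 → 0.50
√T = √2.5 = 1.5811
φ(d₁) = φ(0.50) = 0.3521
vega = S·φ(d₁)·√T = 395·0.3521·1.5811 = 219.8986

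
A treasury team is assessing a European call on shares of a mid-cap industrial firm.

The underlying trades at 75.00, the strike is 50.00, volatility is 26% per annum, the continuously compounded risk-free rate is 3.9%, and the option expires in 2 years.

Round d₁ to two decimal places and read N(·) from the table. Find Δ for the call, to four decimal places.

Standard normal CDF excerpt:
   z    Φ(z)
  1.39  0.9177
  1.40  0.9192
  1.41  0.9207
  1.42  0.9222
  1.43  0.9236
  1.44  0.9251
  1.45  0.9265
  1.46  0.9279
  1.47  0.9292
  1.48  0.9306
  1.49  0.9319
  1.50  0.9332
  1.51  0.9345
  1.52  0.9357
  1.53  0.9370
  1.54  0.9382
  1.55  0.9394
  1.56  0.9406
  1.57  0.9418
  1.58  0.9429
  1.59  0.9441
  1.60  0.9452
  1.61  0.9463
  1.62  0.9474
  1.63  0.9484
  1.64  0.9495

0.9332

T = 2;  σ√T = 0.3677
d₁ = [ln(75/50) + (0.039 + ½·0.26²)·2] / (σ√T) = (0.4055 + 0.1456) / 0.3677 = 1.4987 ≈ 1.50
N(d₁) = N(1.50) = 0.9332
Δ_call = N(d₁) = 0.9332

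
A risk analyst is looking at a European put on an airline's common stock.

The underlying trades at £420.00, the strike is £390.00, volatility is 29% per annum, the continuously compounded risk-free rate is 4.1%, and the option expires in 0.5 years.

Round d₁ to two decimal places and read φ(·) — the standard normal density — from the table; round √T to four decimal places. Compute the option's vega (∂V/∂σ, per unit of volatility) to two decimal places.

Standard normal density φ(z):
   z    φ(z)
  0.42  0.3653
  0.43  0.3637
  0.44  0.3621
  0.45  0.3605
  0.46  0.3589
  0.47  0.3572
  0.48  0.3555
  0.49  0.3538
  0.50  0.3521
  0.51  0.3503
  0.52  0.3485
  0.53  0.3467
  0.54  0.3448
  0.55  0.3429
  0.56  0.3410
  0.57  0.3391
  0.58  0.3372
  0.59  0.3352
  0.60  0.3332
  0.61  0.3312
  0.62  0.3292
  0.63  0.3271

σ√T = 0.29 × 0.7071 = 0.2051
d₁ = [ln(420/390) + (0.041 + ½·0.29²)·0.5] / (σ√T) = (0.0741 + 0.0415) / 0.2051 = 0.5639 ⇒ 0.56
√T = √0.5 = 0.7071
φ(d₁) = φ(0.56) = 0.3410
vega = S·φ(d₁)·√T = 420·0.3410·0.7071 = 101.2709
(Vega is the same for a European call and put with the same parameters.)

101.27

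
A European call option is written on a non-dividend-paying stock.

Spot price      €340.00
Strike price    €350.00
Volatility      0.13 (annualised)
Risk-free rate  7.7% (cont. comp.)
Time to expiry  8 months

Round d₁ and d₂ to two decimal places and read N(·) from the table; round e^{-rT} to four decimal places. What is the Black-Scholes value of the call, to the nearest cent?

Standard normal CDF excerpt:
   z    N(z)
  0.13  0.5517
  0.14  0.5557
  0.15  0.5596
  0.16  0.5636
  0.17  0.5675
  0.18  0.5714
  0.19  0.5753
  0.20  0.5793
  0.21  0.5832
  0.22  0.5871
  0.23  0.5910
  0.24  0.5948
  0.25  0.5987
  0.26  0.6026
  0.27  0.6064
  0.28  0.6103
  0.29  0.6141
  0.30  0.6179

€17.49

T = 0.6667;  σ√T = 0.1061
d₁ = [ln(340/350) + (0.077 + ½·0.13²)·0.6667] / (σ√T) = (-0.0290 + 0.0570) / 0.1061 = 0.2636 ⇒ 0.26
d₂ = 0.2636 − 0.1061 = 0.1575 ⇒ 0.16
exp(−rT) = exp(−0.077·0.6667) = 0.9500
C = 340·N(0.26) − 350·0.9500·N(0.16) = 340·0.6026 − 350·0.9500·0.5636 = 204.8840 − 187.3970 = 17.4870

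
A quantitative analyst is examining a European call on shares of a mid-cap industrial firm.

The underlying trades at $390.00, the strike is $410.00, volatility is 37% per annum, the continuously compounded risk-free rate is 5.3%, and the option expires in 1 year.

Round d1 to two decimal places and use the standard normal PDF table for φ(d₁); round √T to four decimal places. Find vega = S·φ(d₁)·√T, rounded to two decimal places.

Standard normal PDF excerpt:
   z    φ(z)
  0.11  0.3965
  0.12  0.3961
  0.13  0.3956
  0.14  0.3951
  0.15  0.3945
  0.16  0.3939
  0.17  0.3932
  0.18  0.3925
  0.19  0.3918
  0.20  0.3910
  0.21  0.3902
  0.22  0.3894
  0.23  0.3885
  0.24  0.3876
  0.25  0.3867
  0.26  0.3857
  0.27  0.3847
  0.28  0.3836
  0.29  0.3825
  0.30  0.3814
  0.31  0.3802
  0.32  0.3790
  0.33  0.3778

σ√T = 0.37 × 1.0000 = 0.3700
d₁ = [ln(390/410) + (0.053 + 0.37²/2)·1] / 0.3700 = [-0.0500 + 0.1215] / 0.3700 = 0.1931 → 0.19
√T = √1 = 1.0000
φ(d₁) = φ(0.19) = 0.3918
vega = S·φ(d₁)·√T = 390·0.3918·1.0000 = 152.8020

152.80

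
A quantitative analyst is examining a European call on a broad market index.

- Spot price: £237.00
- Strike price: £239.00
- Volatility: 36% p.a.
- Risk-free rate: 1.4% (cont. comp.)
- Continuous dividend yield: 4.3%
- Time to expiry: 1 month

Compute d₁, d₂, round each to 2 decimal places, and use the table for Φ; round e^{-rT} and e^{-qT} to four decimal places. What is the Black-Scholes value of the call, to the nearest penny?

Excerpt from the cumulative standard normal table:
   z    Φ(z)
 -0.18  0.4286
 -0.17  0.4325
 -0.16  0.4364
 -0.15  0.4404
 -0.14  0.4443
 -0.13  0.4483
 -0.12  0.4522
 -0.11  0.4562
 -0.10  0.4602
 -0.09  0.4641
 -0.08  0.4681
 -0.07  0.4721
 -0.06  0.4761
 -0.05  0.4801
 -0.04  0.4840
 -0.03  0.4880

£9.20

σ√T = 0.36·√0.08333 = 0.1039
ln(S/K) + (r − q + σ²/2)T = ln(237/239) + (0.014 − 0.043 + 0.36²/2)·0.08333 = -0.0084 + 0.0030 = -0.0054
d₁ = -0.0054 / 0.1039 = -0.0522 ≈ -0.05
d₂ = d₁ − σ√T = -0.0522 − 0.1039 = -0.1561 ≈ -0.16
exp(−qT) = exp(−0.043·0.08333) = 0.9964;  exp(−rT) = exp(−0.014·0.08333) = 0.9988
C = 237·0.9964·N(-0.05) − 239·0.9988·N(-0.16) = 237·0.9964·0.4801 − 239·0.9988·0.4364 = 113.3741 − 104.1744 = 9.1996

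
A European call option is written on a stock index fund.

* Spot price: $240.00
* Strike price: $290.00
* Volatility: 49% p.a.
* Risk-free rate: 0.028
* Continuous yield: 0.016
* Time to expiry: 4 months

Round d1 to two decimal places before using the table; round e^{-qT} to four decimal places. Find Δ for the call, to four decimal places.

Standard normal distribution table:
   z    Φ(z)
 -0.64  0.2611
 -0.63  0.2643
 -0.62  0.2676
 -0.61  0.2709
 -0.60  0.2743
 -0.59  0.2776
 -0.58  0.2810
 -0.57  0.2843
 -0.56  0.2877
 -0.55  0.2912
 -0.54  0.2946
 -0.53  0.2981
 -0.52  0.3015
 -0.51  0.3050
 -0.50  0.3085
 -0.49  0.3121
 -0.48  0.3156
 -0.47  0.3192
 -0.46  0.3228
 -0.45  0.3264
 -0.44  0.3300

0.3034

σ√T = 0.49·√0.3333 = 0.2829
d₁ = [ln(240/290) + (0.028 − 0.016 + 0.49²/2)·0.3333] / 0.2829 = [-0.1892 + 0.0440] / 0.2829 = -0.5133 ⇒ -0.51
N(d₁) = N(-0.51) = 0.3050
Δ_call = exp(−qT)·N(d₁) = 0.9947·0.3050 = 0.3034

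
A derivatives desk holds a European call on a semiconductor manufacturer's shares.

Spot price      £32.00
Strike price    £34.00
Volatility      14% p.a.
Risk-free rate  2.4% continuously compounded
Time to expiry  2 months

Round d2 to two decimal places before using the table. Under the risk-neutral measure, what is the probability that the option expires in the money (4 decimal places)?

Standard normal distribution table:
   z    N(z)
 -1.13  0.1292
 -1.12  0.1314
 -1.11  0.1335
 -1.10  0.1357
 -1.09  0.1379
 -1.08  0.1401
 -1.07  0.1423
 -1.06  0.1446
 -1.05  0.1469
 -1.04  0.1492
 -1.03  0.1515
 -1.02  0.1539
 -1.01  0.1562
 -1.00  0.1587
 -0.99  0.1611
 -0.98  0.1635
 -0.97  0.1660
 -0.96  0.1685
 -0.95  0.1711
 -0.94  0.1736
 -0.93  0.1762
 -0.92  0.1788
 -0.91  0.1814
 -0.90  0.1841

0.1539

σ√T = 0.14 × 0.4082 = 0.0572
d₁ = [ln(32/34) + (0.024 + 0.14²/2)·0.1667] / 0.0572 = [-0.0606 + 0.0056] / 0.0572 = -0.9621 ⇒ -0.96
d₂ = d₁ − σ√T = -0.9621 − 0.0572 = -1.0193 ⇒ -1.02
Pr(exercise) under Q = N(d₂) = 0.1539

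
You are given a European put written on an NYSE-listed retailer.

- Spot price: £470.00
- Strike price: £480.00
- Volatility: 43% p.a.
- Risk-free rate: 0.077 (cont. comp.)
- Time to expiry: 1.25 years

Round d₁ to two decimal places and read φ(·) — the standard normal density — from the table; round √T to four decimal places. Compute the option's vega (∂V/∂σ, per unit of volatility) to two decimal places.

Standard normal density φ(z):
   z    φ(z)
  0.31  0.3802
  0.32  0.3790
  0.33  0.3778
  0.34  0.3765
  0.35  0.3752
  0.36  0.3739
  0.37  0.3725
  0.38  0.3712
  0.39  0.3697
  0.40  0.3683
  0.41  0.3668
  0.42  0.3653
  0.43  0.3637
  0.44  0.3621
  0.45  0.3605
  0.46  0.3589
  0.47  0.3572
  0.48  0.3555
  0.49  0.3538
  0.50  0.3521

193.53

σ√T = 0.43 × 1.1180 = 0.4808
ln(S/K) + (r + σ²/2)T = ln(470/480) + (0.077 + 0.43²/2)·1.25 = -0.0211 + 0.2118 = 0.1908
d₁ = 0.1908 / 0.4808 = 0.3968 ⇒ 0.40
√T = √1.25 = 1.1180
φ(d₁) = φ(0.40) = 0.3683
vega = S·φ(d₁)·√T = 470·0.3683·1.1180 = 193.5269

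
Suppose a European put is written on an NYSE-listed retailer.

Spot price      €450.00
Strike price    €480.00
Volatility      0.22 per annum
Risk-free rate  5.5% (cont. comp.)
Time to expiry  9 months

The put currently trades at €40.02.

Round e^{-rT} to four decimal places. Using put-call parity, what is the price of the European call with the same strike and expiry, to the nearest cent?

€29.41

exp(−rT) = exp(−0.055·0.75) = 0.9596
Put-call parity: C − P = S − K·e^(−rT) = 450 − 480·0.9596 = 450 − 460.6080 = -10.6080
C = P + (C − P) = 40.02 + (-10.6080) = 29.4120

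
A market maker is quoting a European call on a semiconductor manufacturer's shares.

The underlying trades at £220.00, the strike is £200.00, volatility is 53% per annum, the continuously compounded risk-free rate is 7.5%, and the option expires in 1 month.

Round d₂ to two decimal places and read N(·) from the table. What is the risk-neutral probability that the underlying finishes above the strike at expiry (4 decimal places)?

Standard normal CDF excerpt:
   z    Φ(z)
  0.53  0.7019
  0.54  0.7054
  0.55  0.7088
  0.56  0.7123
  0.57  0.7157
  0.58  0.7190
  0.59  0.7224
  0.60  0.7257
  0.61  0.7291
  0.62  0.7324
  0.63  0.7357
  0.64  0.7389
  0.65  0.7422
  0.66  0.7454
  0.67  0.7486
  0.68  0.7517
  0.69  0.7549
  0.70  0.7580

σ√T = 0.53·√0.08333 = 0.1530
d₁ = [ln(220/200) + (0.075 + ½·0.53²)·0.08333] / (σ√T) = (0.0953 + 0.0180) / 0.1530 = 0.7403 which rounds to 0.74
d₂ = 0.7403 − 0.1530 = 0.5873 which rounds to 0.59
Risk-neutral Pr[S_T > K] = N(d₂) = N(0.59) = 0.7224

0.7224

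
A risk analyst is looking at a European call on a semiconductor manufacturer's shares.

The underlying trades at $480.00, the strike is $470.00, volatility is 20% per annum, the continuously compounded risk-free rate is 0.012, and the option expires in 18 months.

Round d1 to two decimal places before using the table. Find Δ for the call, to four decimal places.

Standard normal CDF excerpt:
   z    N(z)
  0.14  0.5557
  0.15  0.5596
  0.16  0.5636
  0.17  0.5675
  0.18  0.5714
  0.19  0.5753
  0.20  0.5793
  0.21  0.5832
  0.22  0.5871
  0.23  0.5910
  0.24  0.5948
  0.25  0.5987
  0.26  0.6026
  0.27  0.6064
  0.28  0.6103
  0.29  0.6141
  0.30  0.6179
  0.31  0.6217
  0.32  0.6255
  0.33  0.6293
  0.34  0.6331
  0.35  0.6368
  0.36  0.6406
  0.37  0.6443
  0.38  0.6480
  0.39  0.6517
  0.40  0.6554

0.6103

σ√T = 0.2 × 1.2247 = 0.2449
d₁ = [ln(480/470) + (0.012 + 0.2²/2)·1.5] / 0.2449 = [0.0211 + 0.0480] / 0.2449 = 0.2819 ⇒ 0.28
N(d₁) = N(0.28) = 0.6103
Δ_call = N(d₁) = 0.6103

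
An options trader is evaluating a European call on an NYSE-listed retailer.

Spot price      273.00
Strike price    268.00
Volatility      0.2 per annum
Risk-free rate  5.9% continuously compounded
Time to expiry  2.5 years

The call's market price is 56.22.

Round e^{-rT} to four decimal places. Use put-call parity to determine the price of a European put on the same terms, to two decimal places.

14.48

exp(−rT) = exp(−0.059·2.5) = 0.8629
Put-call parity: C − P = S − K·e^(−rT) = 273 − 268·0.8629 = 273 − 231.2572 = 41.7428
P = C − (C − P) = 56.22 − (41.7428) = 14.4772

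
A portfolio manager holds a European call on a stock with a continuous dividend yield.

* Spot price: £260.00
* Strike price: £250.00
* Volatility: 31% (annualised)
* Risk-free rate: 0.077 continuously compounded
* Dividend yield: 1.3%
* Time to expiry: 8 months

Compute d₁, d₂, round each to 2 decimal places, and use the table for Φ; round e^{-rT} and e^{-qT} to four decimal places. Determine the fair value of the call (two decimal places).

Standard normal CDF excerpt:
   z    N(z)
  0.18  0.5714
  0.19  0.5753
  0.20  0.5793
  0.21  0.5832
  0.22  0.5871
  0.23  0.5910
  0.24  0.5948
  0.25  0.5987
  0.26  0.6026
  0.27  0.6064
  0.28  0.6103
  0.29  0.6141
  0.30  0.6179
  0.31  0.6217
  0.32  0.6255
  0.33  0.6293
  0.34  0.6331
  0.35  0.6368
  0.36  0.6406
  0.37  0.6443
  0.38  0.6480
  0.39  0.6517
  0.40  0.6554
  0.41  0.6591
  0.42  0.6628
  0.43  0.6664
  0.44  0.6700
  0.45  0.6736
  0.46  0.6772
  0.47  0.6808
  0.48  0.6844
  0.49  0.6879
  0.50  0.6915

σ√T = 0.31·√0.6667 = 0.2531
d₁ = [ln(260/250) + (0.077 − 0.013 + ½·0.31²)·0.6667] / (σ√T) = (0.0392 + 0.0747) / 0.2531 = 0.4501 ⇒ 0.45
d₂ = 0.4501 − 0.2531 = 0.1970 ⇒ 0.20
e^(−qT) = e^(−0.013·0.6667) = 0.9914;  e^(−rT) = e^(−0.077·0.6667) = 0.9500
C = 260·0.9914·N(0.45) − 250·0.9500·N(0.20) = 260·0.9914·0.6736 − 250·0.9500·0.5793 = 173.6298 − 137.5838 = 36.0461

£36.05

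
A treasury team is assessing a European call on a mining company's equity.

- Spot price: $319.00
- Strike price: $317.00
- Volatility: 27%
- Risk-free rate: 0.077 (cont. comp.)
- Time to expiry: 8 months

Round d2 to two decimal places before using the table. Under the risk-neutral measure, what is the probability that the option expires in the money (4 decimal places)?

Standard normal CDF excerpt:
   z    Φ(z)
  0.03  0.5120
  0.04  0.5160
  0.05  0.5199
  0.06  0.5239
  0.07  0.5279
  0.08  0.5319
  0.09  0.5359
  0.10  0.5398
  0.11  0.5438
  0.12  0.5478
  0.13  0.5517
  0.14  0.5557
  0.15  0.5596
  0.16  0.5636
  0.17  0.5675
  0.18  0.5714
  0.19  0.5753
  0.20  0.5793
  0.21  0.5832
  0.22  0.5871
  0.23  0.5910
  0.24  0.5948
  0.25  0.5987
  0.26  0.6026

0.5596

σ√T = 0.27·√0.6667 = 0.2205
d₁ = [ln(319/317) + (0.077 + 0.27²/2)·0.6667] / 0.2205 = [0.0063 + 0.0756] / 0.2205 = 0.3716 which rounds to 0.37
d₂ = d₁ − σ√T = 0.3716 − 0.2205 = 0.1512 which rounds to 0.15
Pr(exercise) under Q = N(d₂) = 0.5596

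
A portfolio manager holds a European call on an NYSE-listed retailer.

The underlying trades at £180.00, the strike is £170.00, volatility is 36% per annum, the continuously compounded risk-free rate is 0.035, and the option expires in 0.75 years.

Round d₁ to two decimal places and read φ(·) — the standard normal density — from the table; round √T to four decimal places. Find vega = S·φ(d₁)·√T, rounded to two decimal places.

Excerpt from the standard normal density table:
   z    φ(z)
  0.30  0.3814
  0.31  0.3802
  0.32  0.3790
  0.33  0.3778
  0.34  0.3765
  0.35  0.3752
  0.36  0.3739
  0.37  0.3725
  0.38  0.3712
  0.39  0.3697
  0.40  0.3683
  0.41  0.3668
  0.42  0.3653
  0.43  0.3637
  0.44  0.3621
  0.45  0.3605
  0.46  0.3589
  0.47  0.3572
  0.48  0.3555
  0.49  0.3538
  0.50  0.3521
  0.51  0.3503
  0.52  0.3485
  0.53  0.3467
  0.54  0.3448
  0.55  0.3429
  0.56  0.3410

T = 0.75;  σ√T = 0.3118
d₁ = [ln(180/170) + (0.035 + 0.36²/2)·0.75] / 0.3118 = [0.0572 + 0.0748] / 0.3118 = 0.4234 which rounds to 0.42
√T = √0.75 = 0.8660
φ(d₁) = φ(0.42) = 0.3653
vega = S·φ(d₁)·√T = 180·0.3653·0.8660 = 56.9430

56.94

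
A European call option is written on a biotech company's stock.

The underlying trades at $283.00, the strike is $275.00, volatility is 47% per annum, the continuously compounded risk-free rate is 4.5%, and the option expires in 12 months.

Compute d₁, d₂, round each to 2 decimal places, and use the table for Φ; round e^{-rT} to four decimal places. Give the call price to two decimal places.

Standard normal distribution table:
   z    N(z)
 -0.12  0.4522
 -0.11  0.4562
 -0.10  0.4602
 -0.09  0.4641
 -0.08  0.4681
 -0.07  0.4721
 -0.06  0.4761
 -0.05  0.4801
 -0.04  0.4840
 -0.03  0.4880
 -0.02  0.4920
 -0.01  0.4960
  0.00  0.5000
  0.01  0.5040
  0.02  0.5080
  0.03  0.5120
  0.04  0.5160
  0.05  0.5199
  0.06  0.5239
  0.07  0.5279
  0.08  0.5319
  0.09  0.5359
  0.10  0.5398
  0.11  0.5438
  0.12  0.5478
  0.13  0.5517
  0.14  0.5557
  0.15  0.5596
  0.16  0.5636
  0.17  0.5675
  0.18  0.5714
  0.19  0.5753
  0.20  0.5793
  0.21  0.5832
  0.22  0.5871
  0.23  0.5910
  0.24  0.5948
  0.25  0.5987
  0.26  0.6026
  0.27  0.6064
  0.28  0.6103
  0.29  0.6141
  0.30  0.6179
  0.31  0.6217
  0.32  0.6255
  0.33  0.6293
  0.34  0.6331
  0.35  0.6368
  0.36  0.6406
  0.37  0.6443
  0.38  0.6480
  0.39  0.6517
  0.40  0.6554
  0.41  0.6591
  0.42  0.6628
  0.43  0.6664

T = 1;  σ√T = 0.4700
d₁ = [ln(283/275) + (0.045 + 0.47²/2)·1] / 0.4700 = [0.0287 + 0.1554] / 0.4700 = 0.3918 which rounds to 0.39
d₂ = d₁ − σ√T = 0.3918 − 0.4700 = -0.0782 which rounds to -0.08
e^(−rT) = e^(−0.045·1) = 0.9560
N(d₁) = N(0.39) = 0.6517;  N(d₂) = N(-0.08) = 0.4681
C = 283·0.6517 − 275·0.9560·0.4681 = 184.4311 − 123.0635 = 61.3676

$61.37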